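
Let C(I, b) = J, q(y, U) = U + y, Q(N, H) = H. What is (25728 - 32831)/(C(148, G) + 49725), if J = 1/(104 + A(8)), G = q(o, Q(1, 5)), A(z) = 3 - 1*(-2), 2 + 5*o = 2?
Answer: -774227/5420026 ≈ -0.14285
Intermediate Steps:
o = 0 (o = -⅖ + (⅕)*2 = -⅖ + ⅖ = 0)
A(z) = 5 (A(z) = 3 + 2 = 5)
G = 5 (G = 5 + 0 = 5)
J = 1/109 (J = 1/(104 + 5) = 1/109 ≈ 0.0091743)
C(I, b) = 1/109
(25728 - 32831)/(C(148, G) + 49725) = (25728 - 32831)/(1/109 + 49725) = -7103/5420026/109 = -7103*109/5420026 = -774227/5420026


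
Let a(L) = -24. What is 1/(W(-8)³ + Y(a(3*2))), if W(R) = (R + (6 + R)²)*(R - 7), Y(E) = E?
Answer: 1/215976 ≈ 4.6301e-6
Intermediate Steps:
W(R) = (-7 + R)*(R + (6 + R)²) (W(R) = (R + (6 + R)²)*(-7 + R) = (-7 + R)*(R + (6 + R)²))
1/(W(-8)³ + Y(a(3*2))) = 1/((-252 + (-8)³ - 55*(-8) + 6*(-8)²)³ - 24) = 1/((-252 - 512 + 440 + 6*64)³ - 24) = 1/((-252 - 512 + 440 + 384)³ - 24) = 1/(60³ - 24) = 1/(216000 - 24) = 1/215976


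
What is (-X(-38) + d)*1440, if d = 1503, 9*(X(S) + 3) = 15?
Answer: 2166240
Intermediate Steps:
X(S) = -4/3 (X(S) = -3 + (⅑)*15 = -3 + 5/3 = -4/3)
(-X(-38) + d)*1440 = (-1*(-4/3) + 1503)*1440 = (4/3 + 1503)*1440 = (4513/3)*1440 = 2166240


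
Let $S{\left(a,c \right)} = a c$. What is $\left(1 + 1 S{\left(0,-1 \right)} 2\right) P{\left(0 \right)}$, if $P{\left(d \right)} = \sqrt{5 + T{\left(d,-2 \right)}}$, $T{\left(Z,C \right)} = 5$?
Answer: $\sqrt{10} \approx 3.1623$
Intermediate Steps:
$P{\left(d \right)} = \sqrt{10}$ ($P{\left(d \right)} = \sqrt{5 + 5} = \sqrt{10}$)
$\left(1 + 1 S{\left(0,-1 \right)} 2\right) P{\left(0 \right)} = \left(1 + 1 \cdot 0 \left(-1\right) 2\right) \sqrt{10} = \left(1 + 1 \cdot 0 \cdot 2\right) \sqrt{10} = \left(1 + 0 \cdot 2\right) \sqrt{10} = \left(1 + 0\right) \sqrt{10} = 1 \sqrt{10} = \sqrt{10}$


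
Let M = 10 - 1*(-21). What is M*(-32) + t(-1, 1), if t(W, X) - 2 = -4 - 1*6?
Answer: -1000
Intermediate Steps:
t(W, X) = -8 (t(W, X) = 2 + (-4 - 1*6) = 2 + (-4 - 6) = 2 - 10 = -8)
M = 31 (M = 10 + 21 = 31)
M*(-32) + t(-1, 1) = 31*(-32) - 8 = -992 - 8 = -1000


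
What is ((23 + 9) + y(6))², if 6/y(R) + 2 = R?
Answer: 4489/4 ≈ 1122.3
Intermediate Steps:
y(R) = 6/(-2 + R)
((23 + 9) + y(6))² = ((23 + 9) + 6/(-2 + 6))² = (32 + 6/4)² = (32 + 6*(¼))² = (32 + 3/2)² = (67/2)² = 4489/4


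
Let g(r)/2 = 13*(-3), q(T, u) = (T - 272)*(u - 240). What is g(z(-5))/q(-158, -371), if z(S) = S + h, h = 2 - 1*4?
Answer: -3/10105 ≈ -0.00029688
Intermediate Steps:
h = -2 (h = 2 - 4 = -2)
q(T, u) = (-272 + T)*(-240 + u)
z(S) = -2 + S (z(S) = S - 2 = -2 + S)
g(r) = -78 (g(r) = 2*(13*(-3)) = 2*(-39) = -78)
g(z(-5))/q(-158, -371) = -78/(65280 - 272*(-371) - 240*(-158) - 158*(-371)) = -78/(65280 + 100912 + 37920 + 58618) = -78/262730 = -78*1/262730 = -3/10105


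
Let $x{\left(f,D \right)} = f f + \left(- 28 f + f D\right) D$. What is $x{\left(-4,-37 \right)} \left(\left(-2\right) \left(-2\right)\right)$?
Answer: $-38416$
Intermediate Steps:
$x{\left(f,D \right)} = f^{2} + D \left(- 28 f + D f\right)$ ($x{\left(f,D \right)} = f^{2} + \left(- 28 f + D f\right) D = f^{2} + D \left(- 28 f + D f\right)$)
$x{\left(-4,-37 \right)} \left(\left(-2\right) \left(-2\right)\right) = - 4 \left(-4 + \left(-37\right)^{2} - -1036\right) \left(\left(-2\right) \left(-2\right)\right) = - 4 \left(-4 + 1369 + 1036\right) 4 = \left(-4\right) 2401 \cdot 4 = \left(-9604\right) 4 = -38416$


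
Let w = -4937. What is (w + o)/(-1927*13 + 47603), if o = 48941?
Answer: 11001/5638 ≈ 1.9512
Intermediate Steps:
(w + o)/(-1927*13 + 47603) = (-4937 + 48941)/(-1927*13 + 47603) = 44004/(-25051 + 47603) = 44004/22552 = 44004*(1/22552) = 11001/5638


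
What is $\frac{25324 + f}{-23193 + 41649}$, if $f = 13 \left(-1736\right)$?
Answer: $\frac{689}{4614} \approx 0.14933$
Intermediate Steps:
$f = -22568$
$\frac{25324 + f}{-23193 + 41649} = \frac{25324 - 22568}{-23193 + 41649} = \frac{2756}{18456} = 2756 \cdot \frac{1}{18456} = \frac{689}{4614}$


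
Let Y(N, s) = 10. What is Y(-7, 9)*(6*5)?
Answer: 300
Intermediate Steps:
Y(-7, 9)*(6*5) = 10*(6*5) = 10*30 = 300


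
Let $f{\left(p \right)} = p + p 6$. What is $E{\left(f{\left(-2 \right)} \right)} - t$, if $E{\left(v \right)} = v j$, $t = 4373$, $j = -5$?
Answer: $-4303$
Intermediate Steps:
$f{\left(p \right)} = 7 p$ ($f{\left(p \right)} = p + 6 p = 7 p$)
$E{\left(v \right)} = - 5 v$ ($E{\left(v \right)} = v \left(-5\right) = - 5 v$)
$E{\left(f{\left(-2 \right)} \right)} - t = - 5 \cdot 7 \left(-2\right) - 4373 = \left(-5\right) \left(-14\right) - 4373 = 70 - 4373 = -4303$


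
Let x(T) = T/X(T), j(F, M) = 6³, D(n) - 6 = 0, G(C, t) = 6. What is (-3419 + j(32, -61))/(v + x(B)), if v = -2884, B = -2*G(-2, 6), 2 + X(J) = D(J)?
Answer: 3203/2887 ≈ 1.1095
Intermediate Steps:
D(n) = 6 (D(n) = 6 + 0 = 6)
j(F, M) = 216
X(J) = 4 (X(J) = -2 + 6 = 4)
B = -12 (B = -2*6 = -12)
x(T) = T/4
(-3419 + j(32, -61))/(v + x(B)) = (-3419 + 216)/(-2884 + (¼)*(-12)) = -3203/(-2884 - 3) = -3203/(-2887) = -3203*(-1/2887) = 3203/2887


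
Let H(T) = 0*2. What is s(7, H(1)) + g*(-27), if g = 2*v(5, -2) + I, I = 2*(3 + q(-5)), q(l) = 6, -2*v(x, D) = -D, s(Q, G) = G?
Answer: -432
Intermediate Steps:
H(T) = 0
v(x, D) = D/2 (v(x, D) = -(-1)*D/2 = D/2)
I = 18 (I = 2*(3 + 6) = 2*9 = 18)
g = 16 (g = 2*((½)*(-2)) + 18 = 2*(-1) + 18 = -2 + 18 = 16)
s(7, H(1)) + g*(-27) = 0 + 16*(-27) = 0 - 432 = -432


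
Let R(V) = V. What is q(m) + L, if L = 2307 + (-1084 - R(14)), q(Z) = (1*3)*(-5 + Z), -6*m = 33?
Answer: 2355/2 ≈ 1177.5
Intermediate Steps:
m = -11/2 (m = -1/6*33 = -11/2 ≈ -5.5000)
q(Z) = -15 + 3*Z (q(Z) = 3*(-5 + Z) = -15 + 3*Z)
L = 1209 (L = 2307 + (-1084 - 1*14) = 2307 + (-1084 - 14) = 2307 - 1098 = 1209)
q(m) + L = (-15 + 3*(-11/2)) + 1209 = (-15 - 33/2) + 1209 = -63/2 + 1209 = 2355/2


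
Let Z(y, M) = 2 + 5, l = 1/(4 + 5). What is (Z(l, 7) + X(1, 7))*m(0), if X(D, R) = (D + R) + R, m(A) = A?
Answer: 0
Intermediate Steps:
l = ⅑ (l = 1/9 = ⅑ ≈ 0.11111)
Z(y, M) = 7
X(D, R) = D + 2*R
(Z(l, 7) + X(1, 7))*m(0) = (7 + (1 + 2*7))*0 = (7 + (1 + 14))*0 = (7 + 15)*0 = 22*0 = 0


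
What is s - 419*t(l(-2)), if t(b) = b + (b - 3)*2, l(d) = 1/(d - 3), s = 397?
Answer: 15812/5 ≈ 3162.4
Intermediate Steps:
l(d) = 1/(-3 + d)
t(b) = -6 + 3*b (t(b) = b + (-3 + b)*2 = b + (-6 + 2*b) = -6 + 3*b)
s - 419*t(l(-2)) = 397 - 419*(-6 + 3/(-3 - 2)) = 397 - 419*(-6 + 3/(-5)) = 397 - 419*(-6 + 3*(-1/5)) = 397 - 419*(-6 - 3/5) = 397 - 419*(-33/5) = 397 + 13827/5 = 15812/5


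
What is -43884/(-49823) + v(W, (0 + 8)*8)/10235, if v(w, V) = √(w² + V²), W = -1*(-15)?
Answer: 43884/49823 + √4321/10235 ≈ 0.88722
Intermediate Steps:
W = 15
v(w, V) = √(V² + w²)
-43884/(-49823) + v(W, (0 + 8)*8)/10235 = -43884/(-49823) + √(((0 + 8)*8)² + 15²)/10235 = -43884*(-1/49823) + √((8*8)² + 225)*(1/10235) = 43884/49823 + √(64² + 225)*(1/10235) = 43884/49823 + √(4096 + 225)*(1/10235) = 43884/49823 + √4321*(1/10235) = 43884/49823 + √4321/10235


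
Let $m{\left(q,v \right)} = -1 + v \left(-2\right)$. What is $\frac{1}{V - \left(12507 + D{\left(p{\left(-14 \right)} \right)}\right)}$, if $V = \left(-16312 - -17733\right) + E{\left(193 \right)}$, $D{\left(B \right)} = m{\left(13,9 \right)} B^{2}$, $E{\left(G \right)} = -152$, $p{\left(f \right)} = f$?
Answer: $- \frac{1}{7514} \approx -0.00013308$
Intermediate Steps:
$m{\left(q,v \right)} = -1 - 2 v$
$D{\left(B \right)} = - 19 B^{2}$ ($D{\left(B \right)} = \left(-1 - 18\right) B^{2} = - 19 B^{2}$)
$V = 1269$ ($V = \left(-16312 - -17733\right) - 152 = \left(-16312 + 17733\right) - 152 = 1421 - 152 = 1269$)
$\frac{1}{V - \left(12507 + D{\left(p{\left(-14 \right)} \right)}\right)} = \frac{1}{1269 - \left(12507 - 19 \left(-14\right)^{2}\right)} = \frac{1}{1269 - \left(12507 - 3724\right)} = \frac{1}{1269 - 8783} = \frac{1}{-7514} = - \frac{1}{7514}$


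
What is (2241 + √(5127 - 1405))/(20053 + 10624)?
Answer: 2241/30677 + √3722/30677 ≈ 0.075040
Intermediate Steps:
(2241 + √(5127 - 1405))/(20053 + 10624) = (2241 + √3722)/30677 = (2241 + √3722)*(1/30677) = 2241/30677 + √3722/30677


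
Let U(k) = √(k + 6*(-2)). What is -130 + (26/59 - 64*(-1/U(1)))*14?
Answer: -7306/59 - 896*I*√11/11 ≈ -123.83 - 270.15*I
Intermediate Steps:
U(k) = √(-12 + k) (U(k) = √(k - 12) = √(-12 + k))
-130 + (26/59 - 64*(-1/U(1)))*14 = -130 + (26/59 - 64*(-1/√(-12 + 1)))*14 = -130 + (26*(1/59) - 64*I*√11/11)*14 = -130 + (26/59 - 64*I*√11/11)*14 = -130 + (364/59 - 896*I*√11/11) = -7306/59 - 896*I*√11/11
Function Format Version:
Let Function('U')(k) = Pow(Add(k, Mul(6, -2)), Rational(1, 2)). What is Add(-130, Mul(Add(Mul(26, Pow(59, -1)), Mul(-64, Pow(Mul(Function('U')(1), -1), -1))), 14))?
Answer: Add(Rational(-7306, 59), Mul(Rational(-896, 11), I, Pow(11, Rational(1, 2)))) ≈ Add(-123.83, Mul(-270.15, I))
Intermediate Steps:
Function('U')(k) = Pow(Add(-12, k), Rational(1, 2)) (Function('U')(k) = Pow(Add(k, -12), Rational(1, 2)) = Pow(Add(-12, k), Rational(1, 2)))
Add(-130, Mul(Add(Mul(26, Pow(59, -1)), Mul(-64, Pow(Mul(Function('U')(1), -1), -1))), 14)) = Add(-130, Mul(Add(Mul(26, Pow(59, -1)), Mul(-64, Pow(Mul(Pow(Add(-12, 1), Rational(1, 2)), -1), -1))), 14)) = Add(-130, Mul(Add(Mul(26, Rational(1, 59)), Mul(-64, Pow(Mul(Pow(-11, Rational(1, 2)), -1), -1))), 14)) = Add(-130, Mul(Add(Rational(26, 59), Mul(-64, Pow(Mul(Mul(I, Pow(11, Rational(1, 2))), -1), -1))), 14)) = Add(-130, Mul(Add(Rational(26, 59), Mul(-64, Pow(Mul(-1, I, Pow(11, Rational(1, 2))), -1))), 14)) = Add(-130, Mul(Add(Rational(26, 59), Mul(-64, Mul(Rational(1, 11), I, Pow(11, Rational(1, 2))))), 14)) = Add(-130, Mul(Add(Rational(26, 59), Mul(Rational(-64, 11), I, Pow(11, Rational(1, 2)))), 14)) = Add(-130, Add(Rational(364, 59), Mul(Rational(-896, 11), I, Pow(11, Rational(1, 2))))) = Add(Rational(-7306, 59), Mul(Rational(-896, 11), I, Pow(11, Rational(1, 2))))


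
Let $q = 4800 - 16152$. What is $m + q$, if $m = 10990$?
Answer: $-362$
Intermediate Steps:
$q = -11352$
$m + q = 10990 - 11352 = -362$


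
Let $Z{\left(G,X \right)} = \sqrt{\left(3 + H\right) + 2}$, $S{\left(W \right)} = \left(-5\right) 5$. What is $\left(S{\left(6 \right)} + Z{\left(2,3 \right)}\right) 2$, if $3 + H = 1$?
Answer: $-50 + 2 \sqrt{3} \approx -46.536$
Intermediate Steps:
$H = -2$ ($H = -3 + 1 = -2$)
$S{\left(W \right)} = -25$
$Z{\left(G,X \right)} = \sqrt{3}$ ($Z{\left(G,X \right)} = \sqrt{\left(3 - 2\right) + 2} = \sqrt{1 + 2} = \sqrt{3}$)
$\left(S{\left(6 \right)} + Z{\left(2,3 \right)}\right) 2 = \left(-25 + \sqrt{3}\right) 2 = -50 + 2 \sqrt{3}$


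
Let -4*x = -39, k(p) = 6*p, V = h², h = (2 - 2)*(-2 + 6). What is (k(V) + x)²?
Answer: 1521/16 ≈ 95.063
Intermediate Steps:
h = 0 (h = 0*4 = 0)
V = 0 (V = 0² = 0)
x = 39/4 (x = -¼*(-39) = 39/4 ≈ 9.7500)
(k(V) + x)² = (6*0 + 39/4)² = (0 + 39/4)² = (39/4)² = 1521/16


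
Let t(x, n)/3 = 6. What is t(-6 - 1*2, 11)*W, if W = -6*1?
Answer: -108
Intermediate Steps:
t(x, n) = 18 (t(x, n) = 3*6 = 18)
W = -6
t(-6 - 1*2, 11)*W = 18*(-6) = -108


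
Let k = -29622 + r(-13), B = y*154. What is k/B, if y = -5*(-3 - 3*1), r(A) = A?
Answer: -5927/924 ≈ -6.4145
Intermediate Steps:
y = 30 (y = -5*(-3 - 3) = -5*(-6) = 30)
B = 4620 (B = 30*154 = 4620)
k = -29635 (k = -29622 - 13 = -29635)
k/B = -29635/4620 = -29635*1/4620 = -5927/924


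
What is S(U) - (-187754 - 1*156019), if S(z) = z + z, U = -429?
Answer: 342915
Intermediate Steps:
S(z) = 2*z
S(U) - (-187754 - 1*156019) = 2*(-429) - (-187754 - 1*156019) = -858 - (-187754 - 156019) = -858 - 1*(-343773) = -858 + 343773 = 342915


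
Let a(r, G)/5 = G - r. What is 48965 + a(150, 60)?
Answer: 48515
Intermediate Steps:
a(r, G) = -5*r + 5*G (a(r, G) = 5*(G - r) = -5*r + 5*G)
48965 + a(150, 60) = 48965 + (-5*150 + 5*60) = 48965 + (-750 + 300) = 48965 - 450 = 48515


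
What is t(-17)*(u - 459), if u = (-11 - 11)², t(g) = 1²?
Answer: 25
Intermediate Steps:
t(g) = 1
u = 484 (u = (-22)² = 484)
t(-17)*(u - 459) = 1*(484 - 459) = 1*25 = 25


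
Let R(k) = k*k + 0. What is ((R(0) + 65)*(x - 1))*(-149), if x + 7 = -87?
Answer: 920075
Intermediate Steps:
x = -94 (x = -7 - 87 = -94)
R(k) = k**2 (R(k) = k**2 + 0 = k**2)
((R(0) + 65)*(x - 1))*(-149) = ((0**2 + 65)*(-94 - 1))*(-149) = ((0 + 65)*(-95))*(-149) = (65*(-95))*(-149) = -6175*(-149) = 920075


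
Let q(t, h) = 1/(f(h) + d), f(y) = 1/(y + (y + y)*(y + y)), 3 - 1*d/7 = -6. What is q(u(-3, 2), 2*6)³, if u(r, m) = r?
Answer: 203297472/50838039866125 ≈ 3.9989e-6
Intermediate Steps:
d = 63 (d = 21 - 7*(-6) = 21 + 42 = 63)
f(y) = 1/(y + 4*y²) (f(y) = 1/(y + (2*y)*(2*y)) = 1/(y + 4*y²))
q(t, h) = 1/(63 + 1/(h*(1 + 4*h))) (q(t, h) = 1/(1/(h*(1 + 4*h)) + 63) = 1/(63 + 1/(h*(1 + 4*h))))
q(u(-3, 2), 2*6)³ = ((2*6)*(1 + 4*(2*6))/(1 + 63*(2*6)*(1 + 4*(2*6))))³ = (12*(1 + 4*12)/(1 + 63*12*(1 + 4*12)))³ = (12*(1 + 48)/(1 + 63*12*(1 + 48)))³ = (12*49/(1 + 63*12*49))³ = (12*49/(1 + 37044))³ = (12*49/37045)³ = (12*(1/37045)*49)³ = (588/37045)³ = 203297472/50838039866125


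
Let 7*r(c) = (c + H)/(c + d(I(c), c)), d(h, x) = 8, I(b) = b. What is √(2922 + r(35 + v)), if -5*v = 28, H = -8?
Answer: √5006931545/1309 ≈ 54.056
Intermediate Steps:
v = -28/5 (v = -⅕*28 = -28/5 ≈ -5.6000)
r(c) = (-8 + c)/(7*(8 + c)) (r(c) = ((c - 8)/(c + 8))/7 = ((-8 + c)/(8 + c))/7 = (-8 + c)/(7*(8 + c)))
√(2922 + r(35 + v)) = √(2922 + (-8 + (35 - 28/5))/(7*(8 + (35 - 28/5)))) = √(2922 + (-8 + 147/5)/(7*(8 + 147/5))) = √(2922 + (⅐)*(107/5)/(187/5)) = √(2922 + (⅐)*(5/187)*(107/5)) = √(2922 + 107/1309) = √(3825005/1309) = √5006931545/1309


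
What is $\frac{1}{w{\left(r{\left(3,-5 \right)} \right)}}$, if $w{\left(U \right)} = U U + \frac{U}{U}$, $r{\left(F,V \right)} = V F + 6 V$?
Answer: $\frac{1}{2026} \approx 0.00049358$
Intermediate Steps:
$r{\left(F,V \right)} = 6 V + F V$ ($r{\left(F,V \right)} = F V + 6 V = 6 V + F V$)
$w{\left(U \right)} = 1 + U^{2}$ ($w{\left(U \right)} = U^{2} + 1 = 1 + U^{2}$)
$\frac{1}{w{\left(r{\left(3,-5 \right)} \right)}} = \frac{1}{1 + \left(- 5 \left(6 + 3\right)\right)^{2}} = \frac{1}{1 + \left(\left(-5\right) 9\right)^{2}} = \frac{1}{1 + \left(-45\right)^{2}} = \frac{1}{1 + 2025} = \frac{1}{2026}$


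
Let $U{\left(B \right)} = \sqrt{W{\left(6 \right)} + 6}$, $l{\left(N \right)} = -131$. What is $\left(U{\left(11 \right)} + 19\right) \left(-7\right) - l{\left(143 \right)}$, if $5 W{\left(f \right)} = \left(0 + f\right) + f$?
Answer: $-2 - \frac{7 \sqrt{210}}{5} \approx -22.288$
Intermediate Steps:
$W{\left(f \right)} = \frac{2 f}{5}$ ($W{\left(f \right)} = \frac{\left(0 + f\right) + f}{5} = \frac{f + f}{5} = \frac{2 f}{5}$)
$U{\left(B \right)} = \frac{\sqrt{210}}{5}$ ($U{\left(B \right)} = \sqrt{\frac{2}{5} \cdot 6 + 6} = \sqrt{\frac{12}{5} + 6} = \sqrt{\frac{42}{5}} = \frac{\sqrt{210}}{5}$)
$\left(U{\left(11 \right)} + 19\right) \left(-7\right) - l{\left(143 \right)} = \left(\frac{\sqrt{210}}{5} + 19\right) \left(-7\right) - -131 = \left(19 + \frac{\sqrt{210}}{5}\right) \left(-7\right) + 131 = \left(-133 - \frac{7 \sqrt{210}}{5}\right) + 131 = -2 - \frac{7 \sqrt{210}}{5}$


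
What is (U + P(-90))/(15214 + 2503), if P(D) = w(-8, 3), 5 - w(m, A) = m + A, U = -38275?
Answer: -38265/17717 ≈ -2.1598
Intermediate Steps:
w(m, A) = 5 - A - m (w(m, A) = 5 - (m + A) = 5 - (A + m) = 5 + (-A - m) = 5 - A - m)
P(D) = 10 (P(D) = 5 - 1*3 - 1*(-8) = 5 - 3 + 8 = 10)
(U + P(-90))/(15214 + 2503) = (-38275 + 10)/(15214 + 2503) = -38265/17717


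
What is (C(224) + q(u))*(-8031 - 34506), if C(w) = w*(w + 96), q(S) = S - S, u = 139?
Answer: -3049052160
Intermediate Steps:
q(S) = 0
C(w) = w*(96 + w)
(C(224) + q(u))*(-8031 - 34506) = (224*(96 + 224) + 0)*(-8031 - 34506) = (224*320 + 0)*(-42537) = (71680 + 0)*(-42537) = 71680*(-42537) = -3049052160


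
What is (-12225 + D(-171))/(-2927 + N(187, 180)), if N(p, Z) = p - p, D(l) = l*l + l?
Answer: -16845/2927 ≈ -5.7550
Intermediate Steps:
D(l) = l + l**2 (D(l) = l**2 + l = l + l**2)
N(p, Z) = 0
(-12225 + D(-171))/(-2927 + N(187, 180)) = (-12225 - 171*(1 - 171))/(-2927 + 0) = (-12225 - 171*(-170))/(-2927) = (-12225 + 29070)*(-1/2927) = 16845*(-1/2927) = -16845/2927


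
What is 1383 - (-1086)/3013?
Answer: 4168065/3013 ≈ 1383.4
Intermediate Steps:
1383 - (-1086)/3013 = 1383 - 1*(-1086/3013) = 1383 + 1086/3013 = 4168065/3013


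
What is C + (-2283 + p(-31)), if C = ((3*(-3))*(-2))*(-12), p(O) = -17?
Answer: -2516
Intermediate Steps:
C = -216 (C = -9*(-2)*(-12) = 18*(-12) = -216)
C + (-2283 + p(-31)) = -216 + (-2283 - 17) = -216 - 2300 = -2516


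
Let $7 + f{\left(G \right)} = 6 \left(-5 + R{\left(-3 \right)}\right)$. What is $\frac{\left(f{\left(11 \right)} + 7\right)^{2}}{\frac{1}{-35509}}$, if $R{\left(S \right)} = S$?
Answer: $-81812736$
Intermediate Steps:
$f{\left(G \right)} = -55$ ($f{\left(G \right)} = -7 + 6 \left(-5 - 3\right) = -7 + 6 \left(-8\right) = -7 - 48 = -55$)
$\frac{\left(f{\left(11 \right)} + 7\right)^{2}}{\frac{1}{-35509}} = \frac{\left(-55 + 7\right)^{2}}{\frac{1}{-35509}} = \frac{\left(-48\right)^{2}}{- \frac{1}{35509}} = 2304 \left(-35509\right) = -81812736$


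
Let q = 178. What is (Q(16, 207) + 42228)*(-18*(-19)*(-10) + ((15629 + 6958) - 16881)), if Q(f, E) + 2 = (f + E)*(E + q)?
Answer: 292793166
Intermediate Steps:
Q(f, E) = -2 + (178 + E)*(E + f) (Q(f, E) = -2 + (f + E)*(E + 178) = -2 + (E + f)*(178 + E) = -2 + (178 + E)*(E + f))
(Q(16, 207) + 42228)*(-18*(-19)*(-10) + ((15629 + 6958) - 16881)) = ((-2 + 207² + 178*207 + 178*16 + 207*16) + 42228)*(-18*(-19)*(-10) + ((15629 + 6958) - 16881)) = ((-2 + 42849 + 36846 + 2848 + 3312) + 42228)*(342*(-10) + (22587 - 16881)) = (85853 + 42228)*(-3420 + 5706) = 128081*2286 = 292793166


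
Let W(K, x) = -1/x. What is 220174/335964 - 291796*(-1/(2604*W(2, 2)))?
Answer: -8145523733/36452094 ≈ -223.46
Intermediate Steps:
220174/335964 - 291796*(-1/(2604*W(2, 2))) = 220174/335964 - 291796/((-1/2*(-42))*62) = 220174*(1/335964) - 291796/((-1*½*(-42))*62) = 110087/167982 - 291796/(-½*(-42)*62) = 110087/167982 - 291796/(21*62) = 110087/167982 - 291796/1302 = 110087/167982 - 291796*1/1302 = 110087/167982 - 145898/651 = -8145523733/36452094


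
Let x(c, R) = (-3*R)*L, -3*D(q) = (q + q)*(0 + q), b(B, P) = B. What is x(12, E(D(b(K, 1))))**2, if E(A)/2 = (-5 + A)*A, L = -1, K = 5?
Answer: 42250000/9 ≈ 4.6944e+6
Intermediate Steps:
D(q) = -2*q**2/3 (D(q) = -(q + q)*(0 + q)/3 = -2*q*q/3 = -2*q**2/3)
E(A) = 2*A*(-5 + A) (E(A) = 2*((-5 + A)*A) = 2*(A*(-5 + A)) = 2*A*(-5 + A))
x(c, R) = 3*R (x(c, R) = -3*R*(-1) = 3*R)
x(12, E(D(b(K, 1))))**2 = (3*(2*(-2/3*5**2)*(-5 - 2/3*5**2)))**2 = (3*(2*(-2/3*25)*(-5 - 2/3*25)))**2 = (3*(2*(-50/3)*(-5 - 50/3)))**2 = (3*(2*(-50/3)*(-65/3)))**2 = (3*(6500/9))**2 = (6500/3)**2 = 42250000/9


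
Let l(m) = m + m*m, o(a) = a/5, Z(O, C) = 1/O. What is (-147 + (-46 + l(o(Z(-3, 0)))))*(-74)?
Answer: 3214486/225 ≈ 14287.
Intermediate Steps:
o(a) = a/5 (o(a) = a*(1/5) = a/5)
l(m) = m + m**2
(-147 + (-46 + l(o(Z(-3, 0)))))*(-74) = (-147 + (-46 + ((1/5)/(-3))*(1 + (1/5)/(-3))))*(-74) = (-147 + (-46 + ((1/5)*(-1/3))*(1 + (1/5)*(-1/3))))*(-74) = (-147 + (-46 - (1 - 1/15)/15))*(-74) = (-147 + (-46 - 1/15*14/15))*(-74) = (-147 + (-46 - 14/225))*(-74) = (-147 - 10364/225)*(-74) = -43439/225*(-74) = 3214486/225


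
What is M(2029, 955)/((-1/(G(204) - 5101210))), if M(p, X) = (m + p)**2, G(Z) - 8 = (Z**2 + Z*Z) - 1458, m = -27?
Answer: 20117887501712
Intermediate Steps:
G(Z) = -1450 + 2*Z**2 (G(Z) = 8 + ((Z**2 + Z*Z) - 1458) = 8 + ((Z**2 + Z**2) - 1458) = 8 + (2*Z**2 - 1458) = 8 + (-1458 + 2*Z**2) = -1450 + 2*Z**2)
M(p, X) = (-27 + p)**2
M(2029, 955)/((-1/(G(204) - 5101210))) = (-27 + 2029)**2/((-1/((-1450 + 2*204**2) - 5101210))) = 2002**2/((-1/((-1450 + 2*41616) - 5101210))) = 4008004/((-1/((-1450 + 83232) - 5101210))) = 4008004/((-1/(81782 - 5101210))) = 4008004/((-1/(-5019428))) = 4008004/((-1*(-1/5019428))) = 4008004/(1/5019428) = 4008004*5019428 = 20117887501712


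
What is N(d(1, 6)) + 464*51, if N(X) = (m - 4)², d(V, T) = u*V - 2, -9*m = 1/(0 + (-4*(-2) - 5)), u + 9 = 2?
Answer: 17262937/729 ≈ 23680.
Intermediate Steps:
u = -7 (u = -9 + 2 = -7)
m = -1/27 (m = -1/(9*(0 + (-4*(-2) - 5))) = -1/(9*(0 + (8 - 5))) = -1/(9*(0 + 3)) = -⅑/3 = -⅑*⅓ = -1/27 ≈ -0.037037)
d(V, T) = -2 - 7*V (d(V, T) = -7*V - 2 = -2 - 7*V)
N(X) = 11881/729 (N(X) = (-1/27 - 4)² = (-109/27)² = 11881/729)
N(d(1, 6)) + 464*51 = 11881/729 + 464*51 = 11881/729 + 23664 = 17262937/729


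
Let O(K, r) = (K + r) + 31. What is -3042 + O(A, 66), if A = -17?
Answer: -2962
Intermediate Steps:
O(K, r) = 31 + K + r
-3042 + O(A, 66) = -3042 + (31 - 17 + 66) = -3042 + 80 = -2962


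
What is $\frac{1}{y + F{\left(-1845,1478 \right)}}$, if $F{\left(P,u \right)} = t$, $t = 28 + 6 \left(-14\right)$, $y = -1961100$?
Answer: $- \frac{1}{1961156} \approx -5.099 \cdot 10^{-7}$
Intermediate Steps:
$t = -56$ ($t = 28 - 84 = -56$)
$F{\left(P,u \right)} = -56$
$\frac{1}{y + F{\left(-1845,1478 \right)}} = \frac{1}{-1961100 - 56} = \frac{1}{-1961156} = - \frac{1}{1961156}$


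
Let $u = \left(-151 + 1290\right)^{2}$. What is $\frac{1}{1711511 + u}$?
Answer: $\frac{1}{3008832} \approx 3.3235 \cdot 10^{-7}$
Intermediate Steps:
$u = 1297321$ ($u = 1139^{2} = 1297321$)
$\frac{1}{1711511 + u} = \frac{1}{1711511 + 1297321} = \frac{1}{3008832}$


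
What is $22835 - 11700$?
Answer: $11135$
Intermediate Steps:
$22835 - 11700 = 11135$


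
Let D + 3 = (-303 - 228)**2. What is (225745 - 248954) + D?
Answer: 258749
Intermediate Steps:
D = 281958 (D = -3 + (-303 - 228)**2 = -3 + (-531)**2 = -3 + 281961 = 281958)
(225745 - 248954) + D = (225745 - 248954) + 281958 = -23209 + 281958 = 258749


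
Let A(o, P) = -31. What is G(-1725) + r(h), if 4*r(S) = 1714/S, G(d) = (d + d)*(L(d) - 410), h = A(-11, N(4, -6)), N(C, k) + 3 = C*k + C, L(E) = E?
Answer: 456675643/62 ≈ 7.3657e+6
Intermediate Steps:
N(C, k) = -3 + C + C*k (N(C, k) = -3 + (C*k + C) = -3 + (C + C*k) = -3 + C + C*k)
h = -31
G(d) = 2*d*(-410 + d) (G(d) = (d + d)*(d - 410) = (2*d)*(-410 + d) = 2*d*(-410 + d))
r(S) = 857/(2*S) (r(S) = (1714/S)/4 = 857/(2*S))
G(-1725) + r(h) = 2*(-1725)*(-410 - 1725) + (857/2)/(-31) = 2*(-1725)*(-2135) + (857/2)*(-1/31) = 7365750 - 857/62 = 456675643/62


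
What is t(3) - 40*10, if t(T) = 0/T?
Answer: -400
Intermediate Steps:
t(T) = 0
t(3) - 40*10 = 0 - 40*10 = 0 - 400 = -400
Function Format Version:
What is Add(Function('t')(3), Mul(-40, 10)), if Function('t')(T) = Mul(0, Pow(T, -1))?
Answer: -400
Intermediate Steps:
Function('t')(T) = 0
Add(Function('t')(3), Mul(-40, 10)) = Add(0, Mul(-40, 10)) = Add(0, -400) = -400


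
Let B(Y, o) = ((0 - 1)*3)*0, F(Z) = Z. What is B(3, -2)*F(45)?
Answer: 0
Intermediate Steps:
B(Y, o) = 0 (B(Y, o) = -1*3*0 = -3*0 = 0)
B(3, -2)*F(45) = 0*45 = 0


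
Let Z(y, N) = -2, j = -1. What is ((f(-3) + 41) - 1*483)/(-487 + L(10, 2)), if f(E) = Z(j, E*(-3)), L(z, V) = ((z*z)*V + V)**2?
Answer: -148/13439 ≈ -0.011013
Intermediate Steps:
L(z, V) = (V + V*z**2)**2 (L(z, V) = (z**2*V + V)**2 = (V*z**2 + V)**2 = (V + V*z**2)**2)
f(E) = -2
((f(-3) + 41) - 1*483)/(-487 + L(10, 2)) = ((-2 + 41) - 1*483)/(-487 + 2**2*(1 + 10**2)**2) = (39 - 483)/(-487 + 4*(1 + 100)**2) = -444/(-487 + 4*101**2) = -444/(-487 + 4*10201) = -444/(-487 + 40804) = -444/40317 = -444*1/40317 = -148/13439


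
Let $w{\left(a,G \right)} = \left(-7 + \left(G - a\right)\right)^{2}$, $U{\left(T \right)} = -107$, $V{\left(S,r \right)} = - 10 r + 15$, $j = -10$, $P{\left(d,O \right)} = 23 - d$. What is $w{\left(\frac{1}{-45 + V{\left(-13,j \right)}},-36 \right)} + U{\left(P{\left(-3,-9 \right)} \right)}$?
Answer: $\frac{8541821}{4900} \approx 1743.2$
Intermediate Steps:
$V{\left(S,r \right)} = 15 - 10 r$
$w{\left(a,G \right)} = \left(-7 + G - a\right)^{2}$
$w{\left(\frac{1}{-45 + V{\left(-13,j \right)}},-36 \right)} + U{\left(P{\left(-3,-9 \right)} \right)} = \left(7 + \frac{1}{-45 + \left(15 - -100\right)} - -36\right)^{2} - 107 = \left(7 + \frac{1}{-45 + \left(15 + 100\right)} + 36\right)^{2} - 107 = \left(7 + \frac{1}{-45 + 115} + 36\right)^{2} - 107 = \left(7 + \frac{1}{70} + 36\right)^{2} - 107 = \left(\frac{3011}{70}\right)^{2} - 107 = \frac{9066121}{4900} - 107 = \frac{8541821}{4900}$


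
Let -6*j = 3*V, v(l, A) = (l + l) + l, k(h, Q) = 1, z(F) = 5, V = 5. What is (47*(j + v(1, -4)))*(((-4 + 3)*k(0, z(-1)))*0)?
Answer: 0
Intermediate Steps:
v(l, A) = 3*l (v(l, A) = 2*l + l = 3*l)
j = -5/2 ≈ -2.5000
(47*(j + v(1, -4)))*(((-4 + 3)*k(0, z(-1)))*0) = (47*(-5/2 + 3*1))*(((-4 + 3)*1)*0) = (47*(-5/2 + 3))*(-1*1*0) = (47*(½))*(-1*0) = (47/2)*0 = 0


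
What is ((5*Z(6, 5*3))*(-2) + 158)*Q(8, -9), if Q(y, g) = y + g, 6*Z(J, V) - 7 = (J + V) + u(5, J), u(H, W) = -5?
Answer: -359/3 ≈ -119.67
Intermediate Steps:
Z(J, V) = ⅓ + J/6 + V/6 (Z(J, V) = 7/6 + ((J + V) - 5)/6 = 7/6 + (-5 + J + V)/6 = 7/6 + (-⅚ + J/6 + V/6) = ⅓ + J/6 + V/6)
Q(y, g) = g + y
((5*Z(6, 5*3))*(-2) + 158)*Q(8, -9) = ((5*(⅓ + (⅙)*6 + (5*3)/6))*(-2) + 158)*(-9 + 8) = ((5*(⅓ + 1 + (⅙)*15))*(-2) + 158)*(-1) = ((5*(⅓ + 1 + 5/2))*(-2) + 158)*(-1) = ((5*(23/6))*(-2) + 158)*(-1) = ((115/6)*(-2) + 158)*(-1) = (-115/3 + 158)*(-1) = (359/3)*(-1) = -359/3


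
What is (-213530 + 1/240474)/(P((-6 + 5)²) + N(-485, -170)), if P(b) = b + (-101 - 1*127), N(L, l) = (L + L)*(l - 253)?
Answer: -51348413219/98614299342 ≈ -0.52070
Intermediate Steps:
N(L, l) = 2*L*(-253 + l) (N(L, l) = (2*L)*(-253 + l) = 2*L*(-253 + l))
P(b) = -228 + b (P(b) = b + (-101 - 127) = b - 228 = -228 + b)
(-213530 + 1/240474)/(P((-6 + 5)²) + N(-485, -170)) = (-213530 + 1/240474)/((-228 + (-6 + 5)²) + 2*(-485)*(-253 - 170)) = (-213530 + 1/240474)/((-228 + (-1)²) + 2*(-485)*(-423)) = -51348413219/(240474*((-228 + 1) + 410310)) = -51348413219/(240474*(-227 + 410310)) = -51348413219/240474/410083 = -51348413219/240474*1/410083 = -51348413219/98614299342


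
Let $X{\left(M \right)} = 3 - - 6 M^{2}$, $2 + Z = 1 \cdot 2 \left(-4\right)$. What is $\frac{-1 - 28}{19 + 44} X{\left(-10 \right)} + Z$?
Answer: $- \frac{2013}{7} \approx -287.57$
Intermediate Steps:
$Z = -10$ ($Z = -2 + 1 \cdot 2 \left(-4\right) = -2 + 1 \left(-8\right) = -2 - 8 = -10$)
$X{\left(M \right)} = 3 + 6 M^{2}$
$\frac{-1 - 28}{19 + 44} X{\left(-10 \right)} + Z = \frac{-1 - 28}{19 + 44} \left(3 + 6 \left(-10\right)^{2}\right) - 10 = - \frac{29}{63} \left(3 + 6 \cdot 100\right) - 10 = \left(-29\right) \frac{1}{63} \left(3 + 600\right) - 10 = \left(- \frac{29}{63}\right) 603 - 10 = - \frac{1943}{7} - 10 = - \frac{2013}{7}$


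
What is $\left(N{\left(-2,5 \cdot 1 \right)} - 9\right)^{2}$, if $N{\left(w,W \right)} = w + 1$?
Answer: $100$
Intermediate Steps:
$N{\left(w,W \right)} = 1 + w$
$\left(N{\left(-2,5 \cdot 1 \right)} - 9\right)^{2} = \left(\left(1 - 2\right) - 9\right)^{2} = \left(-1 - 9\right)^{2} = \left(-10\right)^{2} = 100$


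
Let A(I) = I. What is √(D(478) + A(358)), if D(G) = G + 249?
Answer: √1085 ≈ 32.939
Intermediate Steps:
D(G) = 249 + G
√(D(478) + A(358)) = √((249 + 478) + 358) = √(727 + 358) = √1085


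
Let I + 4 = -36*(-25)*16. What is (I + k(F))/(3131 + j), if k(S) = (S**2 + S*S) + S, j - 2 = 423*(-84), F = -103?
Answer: -35511/32399 ≈ -1.0961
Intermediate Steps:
j = -35530 (j = 2 + 423*(-84) = 2 - 35532 = -35530)
k(S) = S + 2*S**2 (k(S) = (S**2 + S**2) + S = 2*S**2 + S = S + 2*S**2)
I = 14396 (I = -4 - 36*(-25)*16 = -4 + 900*16 = -4 + 14400 = 14396)
(I + k(F))/(3131 + j) = (14396 - 103*(1 + 2*(-103)))/(3131 - 35530) = (14396 - 103*(1 - 206))/(-32399) = (14396 - 103*(-205))*(-1/32399) = (14396 + 21115)*(-1/32399) = 35511*(-1/32399) = -35511/32399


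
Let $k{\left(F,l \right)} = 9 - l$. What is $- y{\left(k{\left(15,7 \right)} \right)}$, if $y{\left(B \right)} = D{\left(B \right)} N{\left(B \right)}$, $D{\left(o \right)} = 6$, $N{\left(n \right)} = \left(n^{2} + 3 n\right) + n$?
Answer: $-72$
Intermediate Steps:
$N{\left(n \right)} = n^{2} + 4 n$
$y{\left(B \right)} = 6 B \left(4 + B\right)$
$- y{\left(k{\left(15,7 \right)} \right)} = - 6 \left(9 - 7\right) \left(4 + \left(9 - 7\right)\right) = - 6 \cdot 2 \left(4 + 2\right) = - 6 \cdot 2 \cdot 6 = \left(-1\right) 72 = -72$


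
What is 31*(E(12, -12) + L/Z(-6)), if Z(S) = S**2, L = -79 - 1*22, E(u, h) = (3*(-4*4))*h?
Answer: 639685/36 ≈ 17769.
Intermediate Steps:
E(u, h) = -48*h (E(u, h) = (3*(-16))*h = -48*h)
L = -101 (L = -79 - 22 = -101)
31*(E(12, -12) + L/Z(-6)) = 31*(-48*(-12) - 101/((-6)**2)) = 31*(576 - 101/36) = 31*(20635/36) = 639685/36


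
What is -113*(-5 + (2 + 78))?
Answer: -8475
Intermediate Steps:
-113*(-5 + (2 + 78)) = -113*(-5 + 80) = -113*75 = -8475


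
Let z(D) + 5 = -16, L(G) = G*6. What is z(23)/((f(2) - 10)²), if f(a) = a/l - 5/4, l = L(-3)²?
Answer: -2204496/13271449 ≈ -0.16611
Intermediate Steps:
L(G) = 6*G
l = 324 (l = (6*(-3))² = (-18)² = 324)
z(D) = -21 (z(D) = -5 - 16 = -21)
f(a) = -5/4 + a/324 (f(a) = a/324 - 5/4 = -5/4 + a/324)
z(23)/((f(2) - 10)²) = -21/((-5/4 + (1/324)*2) - 10)² = -21/((-5/4 + 1/162) - 10)² = -21/(-403/324 - 10)² = -21/((-3643/324)²) = -21/13271449/104976 = -21*104976/13271449 = -2204496/13271449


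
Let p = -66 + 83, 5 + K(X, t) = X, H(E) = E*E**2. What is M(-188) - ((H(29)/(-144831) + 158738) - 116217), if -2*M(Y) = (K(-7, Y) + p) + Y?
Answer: -12290165051/289662 ≈ -42429.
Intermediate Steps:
H(E) = E**3
K(X, t) = -5 + X
p = 17
M(Y) = -5/2 - Y/2 (M(Y) = -(((-5 - 7) + 17) + Y)/2 = -((-12 + 17) + Y)/2 = -(5 + Y)/2 = -5/2 - Y/2)
M(-188) - ((H(29)/(-144831) + 158738) - 116217) = (-5/2 - 1/2*(-188)) - ((29**3/(-144831) + 158738) - 116217) = (-5/2 + 94) - ((24389*(-1/144831) + 158738) - 116217) = 183/2 - ((-24389/144831 + 158738) - 116217) = 183/2 - (22990158889/144831 - 116217) = 183/2 - 1*6158334562/144831 = 183/2 - 6158334562/144831 = -12290165051/289662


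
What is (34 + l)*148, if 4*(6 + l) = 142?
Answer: 9398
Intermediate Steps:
l = 59/2 (l = -6 + (¼)*142 = -6 + 71/2 = 59/2 ≈ 29.500)
(34 + l)*148 = (34 + 59/2)*148 = (127/2)*148 = 9398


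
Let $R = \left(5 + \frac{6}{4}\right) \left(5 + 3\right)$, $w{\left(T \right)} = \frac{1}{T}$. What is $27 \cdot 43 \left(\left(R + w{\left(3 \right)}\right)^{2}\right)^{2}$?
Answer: $\frac{26125647643}{3} \approx 8.7086 \cdot 10^{9}$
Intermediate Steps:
$R = 52$ ($R = \left(5 + 6 \cdot \frac{1}{4}\right) 8 = \left(5 + \frac{3}{2}\right) 8 = \frac{13}{2} \cdot 8 = 52$)
$27 \cdot 43 \left(\left(R + w{\left(3 \right)}\right)^{2}\right)^{2} = 27 \cdot 43 \left(\left(52 + \frac{1}{3}\right)^{2}\right)^{2} = 1161 \left(\left(52 + \frac{1}{3}\right)^{2}\right)^{2} = 1161 \left(\left(\frac{157}{3}\right)^{2}\right)^{2} = 1161 \left(\frac{24649}{9}\right)^{2} = 1161 \cdot \frac{607573201}{81} = \frac{26125647643}{3}$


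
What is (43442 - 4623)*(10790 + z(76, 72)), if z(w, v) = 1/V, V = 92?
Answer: 38534883739/92 ≈ 4.1886e+8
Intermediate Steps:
z(w, v) = 1/92
(43442 - 4623)*(10790 + z(76, 72)) = (43442 - 4623)*(10790 + 1/92) = 38819*(992681/92) = 38534883739/92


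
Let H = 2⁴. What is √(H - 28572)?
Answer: 22*I*√59 ≈ 168.99*I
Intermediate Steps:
H = 16
√(H - 28572) = √(16 - 28572) = √(-28556) = 22*I*√59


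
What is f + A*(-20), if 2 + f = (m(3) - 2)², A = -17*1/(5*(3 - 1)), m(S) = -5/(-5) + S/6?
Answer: 129/4 ≈ 32.250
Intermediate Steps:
m(S) = 1 + S/6 (m(S) = -5*(-⅕) + S*(⅙) = 1 + S/6)
A = -17/10 (A = -17/(5*2) = -17/10 ≈ -1.7000)
f = -7/4 (f = -2 + ((1 + (⅙)*3) - 2)² = -2 + ((1 + ½) - 2)² = -2 + (3/2 - 2)² = -2 + (-½)² = -2 + ¼ = -7/4 ≈ -1.7500)
f + A*(-20) = -7/4 - 17/10*(-20) = -7/4 + 34 = 129/4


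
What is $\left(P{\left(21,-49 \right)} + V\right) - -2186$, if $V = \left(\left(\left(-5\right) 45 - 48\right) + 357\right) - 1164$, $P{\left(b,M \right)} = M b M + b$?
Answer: $51548$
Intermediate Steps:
$P{\left(b,M \right)} = b + b M^{2}$ ($P{\left(b,M \right)} = b M^{2} + b = b + b M^{2}$)
$V = -1080$ ($V = \left(\left(-225 - 48\right) + 357\right) - 1164 = \left(-273 + 357\right) - 1164 = 84 - 1164 = -1080$)
$\left(P{\left(21,-49 \right)} + V\right) - -2186 = \left(21 \left(1 + \left(-49\right)^{2}\right) - 1080\right) - -2186 = \left(21 \left(1 + 2401\right) - 1080\right) + 2186 = \left(21 \cdot 2402 - 1080\right) + 2186 = \left(50442 - 1080\right) + 2186 = 49362 + 2186 = 51548$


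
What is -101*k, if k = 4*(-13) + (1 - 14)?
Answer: 6565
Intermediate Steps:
k = -65 (k = -52 - 13 = -65)
-101*k = -101*(-65) = 6565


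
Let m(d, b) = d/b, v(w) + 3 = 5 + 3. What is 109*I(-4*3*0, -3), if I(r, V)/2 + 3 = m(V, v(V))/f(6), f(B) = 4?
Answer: -6867/10 ≈ -686.70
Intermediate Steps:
v(w) = 5 (v(w) = -3 + (5 + 3) = -3 + 8 = 5)
I(r, V) = -6 + V/10 (I(r, V) = -6 + 2*((V/5)/4) = -6 + 2*((V*(1/5))*(1/4)) = -6 + 2*((V/5)*(1/4)) = -6 + 2*(V/20) = -6 + V/10)
109*I(-4*3*0, -3) = 109*(-6 + (1/10)*(-3)) = 109*(-6 - 3/10) = 109*(-63/10) = -6867/10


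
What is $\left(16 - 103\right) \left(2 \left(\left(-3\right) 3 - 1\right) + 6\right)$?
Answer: $1218$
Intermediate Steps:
$\left(16 - 103\right) \left(2 \left(\left(-3\right) 3 - 1\right) + 6\right) = - 87 \left(2 \left(-9 - 1\right) + 6\right) = - 87 \left(2 \left(-10\right) + 6\right) = - 87 \left(-20 + 6\right) = \left(-87\right) \left(-14\right) = 1218$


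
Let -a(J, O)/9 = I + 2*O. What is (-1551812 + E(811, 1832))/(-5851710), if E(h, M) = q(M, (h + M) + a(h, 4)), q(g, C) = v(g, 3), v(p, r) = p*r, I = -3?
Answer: 773158/2925855 ≈ 0.26425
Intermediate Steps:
a(J, O) = 27 - 18*O (a(J, O) = -9*(-3 + 2*O) = 27 - 18*O)
q(g, C) = 3*g (q(g, C) = g*3 = 3*g)
E(h, M) = 3*M
(-1551812 + E(811, 1832))/(-5851710) = (-1551812 + 3*1832)/(-5851710) = (-1551812 + 5496)*(-1/5851710) = -1546316*(-1/5851710) = 773158/2925855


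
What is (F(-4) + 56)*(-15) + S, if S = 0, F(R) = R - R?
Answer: -840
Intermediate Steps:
F(R) = 0
(F(-4) + 56)*(-15) + S = (0 + 56)*(-15) + 0 = 56*(-15) + 0 = -840 + 0 = -840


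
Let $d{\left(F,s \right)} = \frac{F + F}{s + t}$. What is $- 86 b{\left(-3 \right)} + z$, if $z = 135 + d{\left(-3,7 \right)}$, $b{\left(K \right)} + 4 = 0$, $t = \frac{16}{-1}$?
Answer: $\frac{1439}{3} \approx 479.67$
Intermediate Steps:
$t = -16$ ($t = 16 \left(-1\right) = -16$)
$b{\left(K \right)} = -4$ ($b{\left(K \right)} = -4 + 0 = -4$)
$d{\left(F,s \right)} = \frac{2 F}{-16 + s}$ ($d{\left(F,s \right)} = \frac{F + F}{s - 16} = \frac{2 F}{-16 + s}$)
$z = \frac{407}{3}$ ($z = 135 + 2 \left(-3\right) \frac{1}{-16 + 7} = 135 + 2 \left(-3\right) \frac{1}{-9} = 135 + 2 \left(-3\right) \left(- \frac{1}{9}\right) = 135 + \frac{2}{3} = \frac{407}{3} \approx 135.67$)
$- 86 b{\left(-3 \right)} + z = \left(-86\right) \left(-4\right) + \frac{407}{3} = 344 + \frac{407}{3} = \frac{1439}{3}$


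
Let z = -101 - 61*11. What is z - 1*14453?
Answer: -15225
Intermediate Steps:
z = -772 (z = -101 - 671 = -772)
z - 1*14453 = -772 - 1*14453 = -772 - 14453 = -15225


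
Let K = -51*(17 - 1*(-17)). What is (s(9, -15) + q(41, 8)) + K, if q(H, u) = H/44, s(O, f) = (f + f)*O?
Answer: -88135/44 ≈ -2003.1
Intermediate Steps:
s(O, f) = 2*O*f (s(O, f) = (2*f)*O = 2*O*f)
q(H, u) = H/44 (q(H, u) = H*(1/44) = H/44)
K = -1734 (K = -51*(17 + 17) = -51*34 = -1734)
(s(9, -15) + q(41, 8)) + K = (2*9*(-15) + (1/44)*41) - 1734 = (-270 + 41/44) - 1734 = -11839/44 - 1734 = -88135/44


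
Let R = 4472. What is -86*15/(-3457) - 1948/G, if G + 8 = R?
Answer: -243919/3858012 ≈ -0.063224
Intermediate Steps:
G = 4464 (G = -8 + 4472 = 4464)
-86*15/(-3457) - 1948/G = -86*15/(-3457) - 1948/4464 = -1290*(-1/3457) - 1948*1/4464 = 1290/3457 - 487/1116 = -243919/3858012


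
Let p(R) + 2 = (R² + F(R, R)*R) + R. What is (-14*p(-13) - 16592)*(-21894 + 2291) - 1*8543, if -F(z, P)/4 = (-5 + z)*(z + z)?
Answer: 7046329013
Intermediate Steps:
F(z, P) = -8*z*(-5 + z) (F(z, P) = -4*(-5 + z)*(z + z) = -4*(-5 + z)*2*z = -8*z*(-5 + z))
p(R) = -2 + R + R² + 8*R²*(5 - R) (p(R) = -2 + ((R² + (8*R*(5 - R))*R) + R) = -2 + ((R² + 8*R²*(5 - R)) + R) = -2 + (R + R² + 8*R²*(5 - R)) = -2 + R + R² + 8*R²*(5 - R))
(-14*p(-13) - 16592)*(-21894 + 2291) - 1*8543 = (-14*(-2 - 13 - 8*(-13)³ + 41*(-13)²) - 16592)*(-21894 + 2291) - 1*8543 = (-14*(-2 - 13 - 8*(-2197) + 41*169) - 16592)*(-19603) - 8543 = (-14*(-2 - 13 + 17576 + 6929) - 16592)*(-19603) - 8543 = (-14*24490 - 16592)*(-19603) - 8543 = (-342860 - 16592)*(-19603) - 8543 = -359452*(-19603) - 8543 = 7046337556 - 8543 = 7046329013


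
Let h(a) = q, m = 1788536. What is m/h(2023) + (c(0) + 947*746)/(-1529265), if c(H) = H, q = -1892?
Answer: -684120533036/723342345 ≈ -945.78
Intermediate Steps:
h(a) = -1892
m/h(2023) + (c(0) + 947*746)/(-1529265) = 1788536/(-1892) + (0 + 947*746)/(-1529265) = 1788536*(-1/1892) + (0 + 706462)*(-1/1529265) = -447134/473 + 706462*(-1/1529265) = -447134/473 - 706462/1529265 = -684120533036/723342345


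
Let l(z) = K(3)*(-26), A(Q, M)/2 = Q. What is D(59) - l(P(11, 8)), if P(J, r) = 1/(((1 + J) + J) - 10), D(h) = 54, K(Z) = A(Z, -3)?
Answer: 210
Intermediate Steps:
A(Q, M) = 2*Q
K(Z) = 2*Z
P(J, r) = 1/(-9 + 2*J) (P(J, r) = 1/((1 + 2*J) - 10) = 1/(-9 + 2*J))
l(z) = -156 (l(z) = (2*3)*(-26) = 6*(-26) = -156)
D(59) - l(P(11, 8)) = 54 - 1*(-156) = 54 + 156 = 210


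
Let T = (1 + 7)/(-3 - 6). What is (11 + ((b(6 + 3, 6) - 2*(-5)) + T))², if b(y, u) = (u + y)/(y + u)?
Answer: 36100/81 ≈ 445.68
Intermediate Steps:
T = -8/9 (T = 8/(-9) = 8*(-⅑) = -8/9 ≈ -0.88889)
b(y, u) = 1 (b(y, u) = (u + y)/(u + y) = 1)
(11 + ((b(6 + 3, 6) - 2*(-5)) + T))² = (11 + ((1 - 2*(-5)) - 8/9))² = (11 + ((1 + 10) - 8/9))² = (11 + (11 - 8/9))² = (11 + 91/9)² = (190/9)² = 36100/81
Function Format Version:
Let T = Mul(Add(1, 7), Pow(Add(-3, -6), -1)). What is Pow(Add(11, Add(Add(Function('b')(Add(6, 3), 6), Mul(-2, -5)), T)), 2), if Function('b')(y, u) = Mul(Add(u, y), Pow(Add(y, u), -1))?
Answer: Rational(36100, 81) ≈ 445.68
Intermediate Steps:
T = Rational(-8, 9) (T = Mul(8, Pow(-9, -1)) = Mul(8, Rational(-1, 9)) = Rational(-8, 9) ≈ -0.88889)
Function('b')(y, u) = 1 (Function('b')(y, u) = Mul(Add(u, y), Pow(Add(u, y), -1)) = 1)
Pow(Add(11, Add(Add(Function('b')(Add(6, 3), 6), Mul(-2, -5)), T)), 2) = Pow(Add(11, Add(Add(1, Mul(-2, -5)), Rational(-8, 9))), 2) = Pow(Add(11, Add(Add(1, 10), Rational(-8, 9))), 2) = Pow(Add(11, Add(11, Rational(-8, 9))), 2) = Pow(Add(11, Rational(91, 9)), 2) = Pow(Rational(190, 9), 2) = Rational(36100, 81)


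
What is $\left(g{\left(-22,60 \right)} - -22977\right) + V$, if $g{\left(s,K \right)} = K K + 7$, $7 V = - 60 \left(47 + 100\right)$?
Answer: $25324$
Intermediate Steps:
$V = -1260$ ($V = \frac{\left(-60\right) \left(47 + 100\right)}{7} = \frac{\left(-60\right) 147}{7} = \frac{1}{7} \left(-8820\right) = -1260$)
$g{\left(s,K \right)} = 7 + K^{2}$ ($g{\left(s,K \right)} = K^{2} + 7 = 7 + K^{2}$)
$\left(g{\left(-22,60 \right)} - -22977\right) + V = \left(\left(7 + 60^{2}\right) - -22977\right) - 1260 = \left(\left(7 + 3600\right) + 22977\right) - 1260 = \left(3607 + 22977\right) - 1260 = 26584 - 1260 = 25324$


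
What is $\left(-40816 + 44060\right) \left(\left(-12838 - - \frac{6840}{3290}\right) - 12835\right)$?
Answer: $- \frac{27397957852}{329} \approx -8.3276 \cdot 10^{7}$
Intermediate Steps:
$\left(-40816 + 44060\right) \left(\left(-12838 - - \frac{6840}{3290}\right) - 12835\right) = 3244 \left(\left(-12838 - \left(-6840\right) \frac{1}{3290}\right) - 12835\right) = 3244 \left(\left(-12838 - - \frac{684}{329}\right) - 12835\right) = 3244 \left(\left(-12838 + \frac{684}{329}\right) - 12835\right) = 3244 \left(- \frac{4223018}{329} - 12835\right) = 3244 \left(- \frac{8445733}{329}\right) = - \frac{27397957852}{329}$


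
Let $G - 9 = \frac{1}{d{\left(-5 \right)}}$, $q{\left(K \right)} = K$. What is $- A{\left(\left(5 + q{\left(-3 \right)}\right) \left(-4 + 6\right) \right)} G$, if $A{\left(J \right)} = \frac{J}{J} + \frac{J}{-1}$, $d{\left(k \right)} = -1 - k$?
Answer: $\frac{111}{4} \approx 27.75$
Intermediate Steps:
$A{\left(J \right)} = 1 - J$ ($A{\left(J \right)} = 1 + J \left(-1\right) = 1 - J$)
$G = \frac{37}{4}$ ($G = 9 + \frac{1}{-1 - -5} = 9 + \frac{1}{-1 + 5} = 9 + \frac{1}{4} = \frac{37}{4} \approx 9.25$)
$- A{\left(\left(5 + q{\left(-3 \right)}\right) \left(-4 + 6\right) \right)} G = - \frac{\left(1 - \left(5 - 3\right) \left(-4 + 6\right)\right) 37}{4} = - \frac{\left(1 - 2 \cdot 2\right) 37}{4} = - \frac{\left(1 - 4\right) 37}{4} = - \frac{\left(-3\right) 37}{4} = \left(-1\right) \left(- \frac{111}{4}\right) = \frac{111}{4}$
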